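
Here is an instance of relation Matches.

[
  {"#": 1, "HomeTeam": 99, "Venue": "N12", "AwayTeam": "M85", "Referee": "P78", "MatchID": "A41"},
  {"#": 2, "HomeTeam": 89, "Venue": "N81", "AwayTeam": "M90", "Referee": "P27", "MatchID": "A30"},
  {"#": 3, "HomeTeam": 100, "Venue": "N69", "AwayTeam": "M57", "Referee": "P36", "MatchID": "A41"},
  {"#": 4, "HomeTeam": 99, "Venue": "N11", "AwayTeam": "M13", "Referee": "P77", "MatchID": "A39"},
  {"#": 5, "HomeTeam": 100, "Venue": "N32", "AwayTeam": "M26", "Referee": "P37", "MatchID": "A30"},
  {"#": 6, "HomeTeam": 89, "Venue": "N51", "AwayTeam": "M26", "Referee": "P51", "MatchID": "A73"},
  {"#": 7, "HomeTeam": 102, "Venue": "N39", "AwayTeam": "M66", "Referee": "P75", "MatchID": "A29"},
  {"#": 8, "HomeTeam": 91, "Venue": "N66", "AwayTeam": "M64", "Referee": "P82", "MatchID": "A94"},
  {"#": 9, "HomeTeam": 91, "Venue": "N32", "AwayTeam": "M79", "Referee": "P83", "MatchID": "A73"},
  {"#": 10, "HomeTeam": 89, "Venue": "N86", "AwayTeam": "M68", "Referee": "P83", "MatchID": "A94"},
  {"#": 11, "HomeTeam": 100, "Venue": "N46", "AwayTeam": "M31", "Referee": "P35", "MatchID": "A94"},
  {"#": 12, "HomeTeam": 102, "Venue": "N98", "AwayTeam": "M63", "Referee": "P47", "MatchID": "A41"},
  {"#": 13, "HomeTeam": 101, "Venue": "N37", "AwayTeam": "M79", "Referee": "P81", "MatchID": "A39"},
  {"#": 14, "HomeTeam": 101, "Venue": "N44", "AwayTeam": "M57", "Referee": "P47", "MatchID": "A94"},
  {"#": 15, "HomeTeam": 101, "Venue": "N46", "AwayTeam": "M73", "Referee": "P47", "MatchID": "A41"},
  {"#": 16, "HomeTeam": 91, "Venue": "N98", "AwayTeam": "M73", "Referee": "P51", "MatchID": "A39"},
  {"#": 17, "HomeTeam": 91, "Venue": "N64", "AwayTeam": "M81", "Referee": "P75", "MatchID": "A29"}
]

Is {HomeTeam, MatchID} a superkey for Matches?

All 17 rows have distinct {HomeTeam, MatchID} values, so {HomeTeam, MatchID} → (all attributes) holds and {HomeTeam, MatchID} is a superkey.

Yes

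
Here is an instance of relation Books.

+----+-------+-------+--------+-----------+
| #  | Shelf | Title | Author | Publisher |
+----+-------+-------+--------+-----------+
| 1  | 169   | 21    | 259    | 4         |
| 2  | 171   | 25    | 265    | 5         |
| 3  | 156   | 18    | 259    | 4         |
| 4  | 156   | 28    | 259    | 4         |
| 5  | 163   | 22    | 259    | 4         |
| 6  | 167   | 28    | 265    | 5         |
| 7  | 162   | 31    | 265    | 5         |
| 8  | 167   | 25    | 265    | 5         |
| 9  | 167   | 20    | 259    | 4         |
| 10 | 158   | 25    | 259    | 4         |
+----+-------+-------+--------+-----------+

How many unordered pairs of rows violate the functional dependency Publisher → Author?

Publisher=4: all 6 rows agree on Author — 0 pairs.
Publisher=5: all 4 rows agree on Author — 0 pairs.

0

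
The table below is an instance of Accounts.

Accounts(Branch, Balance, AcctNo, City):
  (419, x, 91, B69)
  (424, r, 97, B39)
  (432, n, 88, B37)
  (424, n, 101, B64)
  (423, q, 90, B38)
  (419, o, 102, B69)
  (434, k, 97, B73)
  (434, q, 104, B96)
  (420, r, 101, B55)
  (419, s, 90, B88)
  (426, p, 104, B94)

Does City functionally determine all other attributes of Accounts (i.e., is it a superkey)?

Two distinct rows share City=B69, so City does not determine every attribute — not a superkey.

No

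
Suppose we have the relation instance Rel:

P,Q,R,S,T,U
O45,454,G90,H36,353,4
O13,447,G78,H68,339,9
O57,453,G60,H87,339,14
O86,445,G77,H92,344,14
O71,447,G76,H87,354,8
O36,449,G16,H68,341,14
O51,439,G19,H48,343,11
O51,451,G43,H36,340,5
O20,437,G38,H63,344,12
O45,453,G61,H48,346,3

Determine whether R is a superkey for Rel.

All 10 rows have distinct R values, so R → (all attributes) holds and R is a superkey.

Yes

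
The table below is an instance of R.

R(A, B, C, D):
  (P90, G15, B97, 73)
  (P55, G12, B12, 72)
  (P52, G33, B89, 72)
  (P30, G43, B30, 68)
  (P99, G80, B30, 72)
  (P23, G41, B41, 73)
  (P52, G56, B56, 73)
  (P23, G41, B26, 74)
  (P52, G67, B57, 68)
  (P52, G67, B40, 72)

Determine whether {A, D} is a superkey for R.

Two distinct rows share (A=P52, D=72), so {A, D} does not determine every attribute — not a superkey.

No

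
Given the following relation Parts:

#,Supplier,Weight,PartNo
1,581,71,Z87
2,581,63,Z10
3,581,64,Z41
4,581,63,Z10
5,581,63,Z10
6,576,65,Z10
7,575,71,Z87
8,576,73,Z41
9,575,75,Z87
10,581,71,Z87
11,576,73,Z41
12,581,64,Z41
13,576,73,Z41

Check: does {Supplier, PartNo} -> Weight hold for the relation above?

No

(Supplier=581, PartNo=Z87): rows 1, 10 → Weight = 71, 71 ✓
(Supplier=581, PartNo=Z10): rows 2, 4, 5 → Weight = 63, 63, 63 ✓
(Supplier=581, PartNo=Z41): rows 3, 12 → Weight = 64, 64 ✓
(Supplier=576, PartNo=Z10): row 6 → Weight = 65 ✓
(Supplier=575, PartNo=Z87): rows 7, 9 → Weight takes values {71, 75} — violation
(Supplier=576, PartNo=Z41): rows 8, 11, 13 → Weight = 73, 73, 73 ✓
Two rows agree on {Supplier, PartNo} but differ on Weight, so {Supplier, PartNo} -> Weight does not hold.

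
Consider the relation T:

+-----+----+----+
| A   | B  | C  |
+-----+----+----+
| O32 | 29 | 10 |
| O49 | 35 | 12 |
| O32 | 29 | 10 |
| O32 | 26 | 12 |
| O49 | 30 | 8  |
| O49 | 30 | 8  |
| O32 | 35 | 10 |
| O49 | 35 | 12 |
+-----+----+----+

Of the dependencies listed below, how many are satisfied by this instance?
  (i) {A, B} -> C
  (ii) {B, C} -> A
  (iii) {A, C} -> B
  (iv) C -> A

2

(i) {A, B} -> C: every LHS value maps to a single RHS value — holds.
(ii) {B, C} -> A: every LHS value maps to a single RHS value — holds.
(iii) {A, C} -> B: (A=O32, C=10): 3 rows → B takes values {29, 35} — violation — fails.
(iv) C -> A: C=12: 3 rows → A takes values {O49, O32} — violation — fails.
2 of the 4 dependencies hold.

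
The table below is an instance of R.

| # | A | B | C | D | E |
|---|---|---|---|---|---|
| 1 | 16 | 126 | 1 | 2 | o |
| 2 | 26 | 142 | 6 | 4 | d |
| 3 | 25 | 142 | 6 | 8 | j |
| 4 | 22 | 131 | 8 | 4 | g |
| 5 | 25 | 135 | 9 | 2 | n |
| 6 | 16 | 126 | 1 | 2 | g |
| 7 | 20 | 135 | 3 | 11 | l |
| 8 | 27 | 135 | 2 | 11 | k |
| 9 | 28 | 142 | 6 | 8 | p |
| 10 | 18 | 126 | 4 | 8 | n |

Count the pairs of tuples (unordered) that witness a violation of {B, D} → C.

(B=126, D=2): all 2 rows agree on C — 0 pairs.
(B=142, D=8): all 2 rows agree on C — 0 pairs.
(B=135, D=11): violating pairs (7,8) — 1 pair.

1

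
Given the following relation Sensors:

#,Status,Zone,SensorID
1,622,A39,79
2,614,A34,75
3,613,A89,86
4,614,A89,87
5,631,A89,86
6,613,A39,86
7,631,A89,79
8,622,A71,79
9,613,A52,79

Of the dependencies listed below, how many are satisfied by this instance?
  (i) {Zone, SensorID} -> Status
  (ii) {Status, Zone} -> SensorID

(i) {Zone, SensorID} -> Status: (Zone=A89, SensorID=86): rows 3, 5 → Status takes values {613, 631} — violation — fails.
(ii) {Status, Zone} -> SensorID: (Status=631, Zone=A89): rows 5, 7 → SensorID takes values {86, 79} — violation — fails.
None of the 2 dependencies hold.

0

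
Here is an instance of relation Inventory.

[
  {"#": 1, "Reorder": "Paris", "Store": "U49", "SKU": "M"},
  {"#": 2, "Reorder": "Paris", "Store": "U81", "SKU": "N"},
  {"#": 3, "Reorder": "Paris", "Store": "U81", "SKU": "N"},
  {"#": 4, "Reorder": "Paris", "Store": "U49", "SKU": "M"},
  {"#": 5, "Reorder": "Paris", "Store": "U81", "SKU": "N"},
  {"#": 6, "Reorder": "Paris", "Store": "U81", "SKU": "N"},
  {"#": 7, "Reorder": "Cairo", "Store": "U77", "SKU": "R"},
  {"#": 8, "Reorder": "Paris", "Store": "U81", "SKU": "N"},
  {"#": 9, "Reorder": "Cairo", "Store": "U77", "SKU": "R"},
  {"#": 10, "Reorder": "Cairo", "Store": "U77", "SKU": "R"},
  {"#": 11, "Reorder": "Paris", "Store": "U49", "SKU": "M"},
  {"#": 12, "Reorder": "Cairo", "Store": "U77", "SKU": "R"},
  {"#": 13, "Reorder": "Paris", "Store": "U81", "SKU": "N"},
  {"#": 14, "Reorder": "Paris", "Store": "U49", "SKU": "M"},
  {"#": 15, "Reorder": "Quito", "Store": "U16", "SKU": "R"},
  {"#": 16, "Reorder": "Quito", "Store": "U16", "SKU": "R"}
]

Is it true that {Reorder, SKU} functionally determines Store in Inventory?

(Reorder=Paris, SKU=M): rows 1, 4, 11, 14 → Store = U49, U49, U49, U49 ✓
(Reorder=Paris, SKU=N): rows 2, 3, 5, 6, 8, 13 → Store = U81, U81, U81, U81, U81, U81 ✓
(Reorder=Cairo, SKU=R): rows 7, 9, 10, 12 → Store = U77, U77, U77, U77 ✓
(Reorder=Quito, SKU=R): rows 15, 16 → Store = U16, U16 ✓
Every {Reorder, SKU} value is associated with a single Store value, so {Reorder, SKU} → Store holds.

Yes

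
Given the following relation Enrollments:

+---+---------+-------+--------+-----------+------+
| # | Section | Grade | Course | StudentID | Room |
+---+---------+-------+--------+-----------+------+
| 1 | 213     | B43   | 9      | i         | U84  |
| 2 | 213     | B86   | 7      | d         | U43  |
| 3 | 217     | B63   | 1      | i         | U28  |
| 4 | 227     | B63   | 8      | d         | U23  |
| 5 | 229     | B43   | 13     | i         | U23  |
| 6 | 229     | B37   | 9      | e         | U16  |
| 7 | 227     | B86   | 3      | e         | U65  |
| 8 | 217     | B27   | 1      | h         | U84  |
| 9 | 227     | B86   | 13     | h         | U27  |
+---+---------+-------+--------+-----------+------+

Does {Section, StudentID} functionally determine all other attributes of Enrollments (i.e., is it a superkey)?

All 9 rows have distinct {Section, StudentID} values, so {Section, StudentID} → (all attributes) holds and {Section, StudentID} is a superkey.

Yes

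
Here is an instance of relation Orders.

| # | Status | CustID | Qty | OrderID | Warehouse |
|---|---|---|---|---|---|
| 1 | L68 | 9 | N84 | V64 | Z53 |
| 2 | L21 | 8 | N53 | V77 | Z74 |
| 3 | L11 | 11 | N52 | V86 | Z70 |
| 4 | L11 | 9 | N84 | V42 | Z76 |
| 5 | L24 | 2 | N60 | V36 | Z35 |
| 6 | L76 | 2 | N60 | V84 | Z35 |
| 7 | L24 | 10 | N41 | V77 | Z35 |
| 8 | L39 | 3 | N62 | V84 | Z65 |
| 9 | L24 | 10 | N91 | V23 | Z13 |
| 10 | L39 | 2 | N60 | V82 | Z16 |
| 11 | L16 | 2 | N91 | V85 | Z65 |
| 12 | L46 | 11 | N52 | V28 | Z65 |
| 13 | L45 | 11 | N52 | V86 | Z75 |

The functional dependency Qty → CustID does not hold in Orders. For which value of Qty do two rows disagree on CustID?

N91

Qty=N84: rows 1, 4 → CustID = 9, 9 ✓
Qty=N53: row 2 → CustID = 8 ✓
Qty=N52: rows 3, 12, 13 → CustID = 11, 11, 11 ✓
Qty=N60: rows 5, 6, 10 → CustID = 2, 2, 2 ✓
Qty=N41: row 7 → CustID = 10 ✓
Qty=N62: row 8 → CustID = 3 ✓
Qty=N91: rows 9, 11 → CustID takes values {10, 2} — violation
The only Qty value with inconsistent CustID is Qty=N91.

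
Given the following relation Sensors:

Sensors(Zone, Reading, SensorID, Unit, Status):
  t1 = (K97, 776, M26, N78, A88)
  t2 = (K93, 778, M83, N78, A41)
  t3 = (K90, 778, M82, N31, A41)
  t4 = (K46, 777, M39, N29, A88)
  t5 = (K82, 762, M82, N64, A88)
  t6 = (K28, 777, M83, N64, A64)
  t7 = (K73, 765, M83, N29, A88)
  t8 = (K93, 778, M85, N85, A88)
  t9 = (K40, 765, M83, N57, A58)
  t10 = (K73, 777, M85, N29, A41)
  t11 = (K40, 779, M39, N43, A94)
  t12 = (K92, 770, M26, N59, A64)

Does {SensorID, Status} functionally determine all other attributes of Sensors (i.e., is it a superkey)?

All 12 rows have distinct {SensorID, Status} values, so {SensorID, Status} → (all attributes) holds and {SensorID, Status} is a superkey.

Yes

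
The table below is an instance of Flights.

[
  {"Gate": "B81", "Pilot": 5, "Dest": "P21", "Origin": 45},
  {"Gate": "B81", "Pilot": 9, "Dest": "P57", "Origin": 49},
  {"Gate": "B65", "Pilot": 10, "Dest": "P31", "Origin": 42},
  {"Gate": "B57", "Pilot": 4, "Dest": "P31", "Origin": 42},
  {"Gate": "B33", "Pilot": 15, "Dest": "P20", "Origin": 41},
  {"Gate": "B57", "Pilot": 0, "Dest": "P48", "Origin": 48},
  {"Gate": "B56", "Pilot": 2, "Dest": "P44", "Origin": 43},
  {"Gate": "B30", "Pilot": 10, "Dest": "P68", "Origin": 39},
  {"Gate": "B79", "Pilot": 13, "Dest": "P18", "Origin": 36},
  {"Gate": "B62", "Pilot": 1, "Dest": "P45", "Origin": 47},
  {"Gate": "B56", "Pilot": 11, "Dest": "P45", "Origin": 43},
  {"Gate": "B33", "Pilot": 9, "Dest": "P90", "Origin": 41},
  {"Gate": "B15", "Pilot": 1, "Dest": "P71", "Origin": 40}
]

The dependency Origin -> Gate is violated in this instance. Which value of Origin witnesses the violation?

42

Origin=45: 1 row → Gate = B81 ✓
Origin=49: 1 row → Gate = B81 ✓
Origin=42: 2 rows → Gate takes values {B65, B57} — violation
Origin=41: 2 rows → Gate = B33, B33 ✓
Origin=48: 1 row → Gate = B57 ✓
Origin=43: 2 rows → Gate = B56, B56 ✓
Origin=39: 1 row → Gate = B30 ✓
Origin=36: 1 row → Gate = B79 ✓
Origin=47: 1 row → Gate = B62 ✓
Origin=40: 1 row → Gate = B15 ✓
The only Origin value with inconsistent Gate is Origin=42.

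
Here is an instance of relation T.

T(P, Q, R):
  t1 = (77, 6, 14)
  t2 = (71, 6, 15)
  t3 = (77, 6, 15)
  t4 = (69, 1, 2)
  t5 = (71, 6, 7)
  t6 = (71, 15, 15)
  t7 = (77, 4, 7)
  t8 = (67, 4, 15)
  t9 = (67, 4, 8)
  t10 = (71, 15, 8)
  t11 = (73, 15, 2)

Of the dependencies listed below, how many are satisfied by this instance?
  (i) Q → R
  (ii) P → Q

0

(i) Q → R: Q=6: rows 1, 2, 3, 5 → R takes values {14, 15, 7} — violation; Q=15: rows 6, 10, 11 → R takes values {15, 8, 2} — violation; Q=4: rows 7, 8, 9 → R takes values {7, 15, 8} — violation — fails.
(ii) P → Q: P=77: rows 1, 3, 7 → Q takes values {6, 4} — violation; P=71: rows 2, 5, 6, 10 → Q takes values {6, 15} — violation — fails.
None of the 2 dependencies hold.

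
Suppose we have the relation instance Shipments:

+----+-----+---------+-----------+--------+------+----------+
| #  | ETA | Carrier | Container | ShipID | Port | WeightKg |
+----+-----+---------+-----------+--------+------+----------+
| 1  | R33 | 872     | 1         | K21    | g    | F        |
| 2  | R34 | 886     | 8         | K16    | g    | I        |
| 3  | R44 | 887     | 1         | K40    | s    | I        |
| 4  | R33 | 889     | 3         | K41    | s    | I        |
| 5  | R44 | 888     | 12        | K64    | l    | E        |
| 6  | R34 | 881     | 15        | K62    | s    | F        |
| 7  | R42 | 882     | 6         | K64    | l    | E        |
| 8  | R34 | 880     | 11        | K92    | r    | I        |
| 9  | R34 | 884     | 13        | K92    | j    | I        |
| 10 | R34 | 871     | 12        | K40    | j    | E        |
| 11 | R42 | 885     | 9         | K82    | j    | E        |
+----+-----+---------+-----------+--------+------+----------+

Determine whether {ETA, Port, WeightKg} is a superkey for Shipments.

All 11 rows have distinct {ETA, Port, WeightKg} values, so {ETA, Port, WeightKg} → (all attributes) holds and {ETA, Port, WeightKg} is a superkey.

Yes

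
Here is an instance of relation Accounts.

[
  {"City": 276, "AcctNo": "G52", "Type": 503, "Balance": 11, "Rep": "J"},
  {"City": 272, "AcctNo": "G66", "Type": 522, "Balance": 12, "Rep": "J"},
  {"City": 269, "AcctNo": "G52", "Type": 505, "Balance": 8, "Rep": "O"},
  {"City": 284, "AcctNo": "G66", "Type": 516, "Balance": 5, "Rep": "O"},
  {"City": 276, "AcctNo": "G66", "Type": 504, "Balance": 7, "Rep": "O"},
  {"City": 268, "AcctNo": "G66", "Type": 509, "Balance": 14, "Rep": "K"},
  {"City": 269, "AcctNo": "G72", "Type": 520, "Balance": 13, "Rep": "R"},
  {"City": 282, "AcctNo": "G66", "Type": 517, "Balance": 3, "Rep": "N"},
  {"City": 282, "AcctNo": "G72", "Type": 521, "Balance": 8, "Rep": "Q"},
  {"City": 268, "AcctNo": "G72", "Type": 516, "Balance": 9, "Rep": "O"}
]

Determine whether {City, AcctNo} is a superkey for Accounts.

All 10 rows have distinct {City, AcctNo} values, so {City, AcctNo} → (all attributes) holds and {City, AcctNo} is a superkey.

Yes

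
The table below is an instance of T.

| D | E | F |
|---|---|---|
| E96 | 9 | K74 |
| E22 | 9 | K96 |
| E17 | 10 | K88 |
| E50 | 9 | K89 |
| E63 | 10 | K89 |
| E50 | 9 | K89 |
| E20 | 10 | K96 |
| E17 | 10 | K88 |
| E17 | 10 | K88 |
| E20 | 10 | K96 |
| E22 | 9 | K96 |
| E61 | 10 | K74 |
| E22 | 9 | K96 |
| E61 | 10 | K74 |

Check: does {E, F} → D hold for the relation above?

Yes

(E=9, F=K74): 1 row → D = E96 ✓
(E=9, F=K96): 3 rows → D = E22, E22, E22 ✓
(E=10, F=K88): 3 rows → D = E17, E17, E17 ✓
(E=9, F=K89): 2 rows → D = E50, E50 ✓
(E=10, F=K89): 1 row → D = E63 ✓
(E=10, F=K96): 2 rows → D = E20, E20 ✓
(E=10, F=K74): 2 rows → D = E61, E61 ✓
Every {E, F} value is associated with a single D value, so {E, F} → D holds.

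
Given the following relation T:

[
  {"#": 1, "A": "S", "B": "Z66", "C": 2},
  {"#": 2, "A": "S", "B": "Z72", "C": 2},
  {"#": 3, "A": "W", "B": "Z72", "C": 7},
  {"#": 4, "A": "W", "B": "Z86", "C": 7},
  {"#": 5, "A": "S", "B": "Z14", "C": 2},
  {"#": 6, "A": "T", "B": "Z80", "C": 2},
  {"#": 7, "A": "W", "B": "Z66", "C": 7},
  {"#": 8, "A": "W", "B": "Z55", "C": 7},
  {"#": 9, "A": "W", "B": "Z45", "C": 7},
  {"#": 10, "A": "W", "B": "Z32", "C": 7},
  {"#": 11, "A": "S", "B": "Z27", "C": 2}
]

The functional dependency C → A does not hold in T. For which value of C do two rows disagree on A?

C=2: rows 1, 2, 5, 6, 11 → A takes values {S, T} — violation
C=7: rows 3, 4, 7, 8, 9, 10 → A = W, W, W, W, W, W ✓
The only C value with inconsistent A is C=2.

2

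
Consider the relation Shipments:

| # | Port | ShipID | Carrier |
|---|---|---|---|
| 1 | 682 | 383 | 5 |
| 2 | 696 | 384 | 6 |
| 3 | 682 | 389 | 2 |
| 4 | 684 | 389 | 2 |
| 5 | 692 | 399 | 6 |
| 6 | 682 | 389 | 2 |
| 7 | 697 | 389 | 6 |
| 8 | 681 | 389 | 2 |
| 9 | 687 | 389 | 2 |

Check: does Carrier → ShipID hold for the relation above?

No

Carrier=5: row 1 → ShipID = 383 ✓
Carrier=6: rows 2, 5, 7 → ShipID takes values {384, 399, 389} — violation
Carrier=2: rows 3, 4, 6, 8, 9 → ShipID = 389, 389, 389, 389, 389 ✓
Two rows agree on Carrier but differ on ShipID, so Carrier → ShipID does not hold.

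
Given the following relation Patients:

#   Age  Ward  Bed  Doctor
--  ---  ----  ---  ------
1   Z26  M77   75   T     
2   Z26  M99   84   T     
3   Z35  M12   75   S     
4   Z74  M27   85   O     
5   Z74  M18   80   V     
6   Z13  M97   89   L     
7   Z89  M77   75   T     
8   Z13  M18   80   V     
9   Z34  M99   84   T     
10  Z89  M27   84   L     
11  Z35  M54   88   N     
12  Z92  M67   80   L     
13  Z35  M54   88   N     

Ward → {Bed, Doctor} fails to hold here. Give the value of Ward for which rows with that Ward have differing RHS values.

Ward=M77: rows 1, 7 → {Bed,Doctor} = (75, T), (75, T) ✓
Ward=M99: rows 2, 9 → {Bed,Doctor} = (84, T), (84, T) ✓
Ward=M12: row 3 → {Bed,Doctor} = (75, S) ✓
Ward=M27: rows 4, 10 → {Bed,Doctor} takes values {(85, O), (84, L)} — violation
Ward=M18: rows 5, 8 → {Bed,Doctor} = (80, V), (80, V) ✓
Ward=M97: row 6 → {Bed,Doctor} = (89, L) ✓
Ward=M54: rows 11, 13 → {Bed,Doctor} = (88, N), (88, N) ✓
Ward=M67: row 12 → {Bed,Doctor} = (80, L) ✓
The only Ward value with inconsistent RHS is Ward=M27.

M27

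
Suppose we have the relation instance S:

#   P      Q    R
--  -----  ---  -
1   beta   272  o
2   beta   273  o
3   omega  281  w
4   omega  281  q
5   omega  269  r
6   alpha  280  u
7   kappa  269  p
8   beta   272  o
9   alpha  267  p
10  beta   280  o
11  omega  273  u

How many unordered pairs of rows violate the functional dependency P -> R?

7

P=beta: all 4 rows agree on R — 0 pairs.
P=omega: violating pairs (3,4), (3,5), (3,11), (4,5), (4,11), (5,11) — 6 pairs.
P=alpha: violating pairs (6,9) — 1 pair.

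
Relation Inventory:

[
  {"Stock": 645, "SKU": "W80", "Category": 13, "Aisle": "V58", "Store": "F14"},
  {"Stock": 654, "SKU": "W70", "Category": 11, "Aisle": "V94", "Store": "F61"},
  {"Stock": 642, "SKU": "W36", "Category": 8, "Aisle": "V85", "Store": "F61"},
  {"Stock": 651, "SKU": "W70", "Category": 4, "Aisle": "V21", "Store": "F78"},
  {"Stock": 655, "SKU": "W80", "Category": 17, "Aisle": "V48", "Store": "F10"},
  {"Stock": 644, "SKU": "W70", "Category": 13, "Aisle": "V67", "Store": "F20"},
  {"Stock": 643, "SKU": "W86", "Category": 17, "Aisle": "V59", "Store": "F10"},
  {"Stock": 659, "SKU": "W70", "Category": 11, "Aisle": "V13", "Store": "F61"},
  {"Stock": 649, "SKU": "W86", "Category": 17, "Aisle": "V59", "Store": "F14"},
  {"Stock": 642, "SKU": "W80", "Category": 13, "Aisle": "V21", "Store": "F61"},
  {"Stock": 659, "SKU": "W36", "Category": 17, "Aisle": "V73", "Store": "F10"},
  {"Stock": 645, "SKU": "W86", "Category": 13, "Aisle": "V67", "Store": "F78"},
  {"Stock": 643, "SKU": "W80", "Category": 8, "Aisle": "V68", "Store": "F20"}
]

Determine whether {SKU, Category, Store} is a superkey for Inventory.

Two distinct rows share (SKU=W70, Category=11, Store=F61), so {SKU, Category, Store} does not determine every attribute — not a superkey.

No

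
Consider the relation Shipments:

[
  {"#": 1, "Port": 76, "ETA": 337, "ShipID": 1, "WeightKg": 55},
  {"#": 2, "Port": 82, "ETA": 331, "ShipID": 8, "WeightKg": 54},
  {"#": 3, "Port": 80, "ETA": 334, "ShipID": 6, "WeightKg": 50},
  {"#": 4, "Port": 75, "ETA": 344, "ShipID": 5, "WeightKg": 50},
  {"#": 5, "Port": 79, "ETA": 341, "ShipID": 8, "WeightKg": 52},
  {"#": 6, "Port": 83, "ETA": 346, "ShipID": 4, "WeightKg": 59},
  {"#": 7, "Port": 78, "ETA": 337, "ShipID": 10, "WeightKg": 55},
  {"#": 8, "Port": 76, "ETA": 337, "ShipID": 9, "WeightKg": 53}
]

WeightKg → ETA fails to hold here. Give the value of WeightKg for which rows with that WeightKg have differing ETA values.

WeightKg=55: rows 1, 7 → ETA = 337, 337 ✓
WeightKg=54: row 2 → ETA = 331 ✓
WeightKg=50: rows 3, 4 → ETA takes values {334, 344} — violation
WeightKg=52: row 5 → ETA = 341 ✓
WeightKg=59: row 6 → ETA = 346 ✓
WeightKg=53: row 8 → ETA = 337 ✓
The only WeightKg value with inconsistent ETA is WeightKg=50.

50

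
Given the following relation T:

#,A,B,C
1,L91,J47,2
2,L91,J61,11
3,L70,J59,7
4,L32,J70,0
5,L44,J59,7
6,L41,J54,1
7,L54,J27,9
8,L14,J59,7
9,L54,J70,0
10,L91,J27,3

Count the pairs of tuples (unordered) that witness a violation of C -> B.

0

C=7: all 3 rows agree on B — 0 pairs.
C=0: all 2 rows agree on B — 0 pairs.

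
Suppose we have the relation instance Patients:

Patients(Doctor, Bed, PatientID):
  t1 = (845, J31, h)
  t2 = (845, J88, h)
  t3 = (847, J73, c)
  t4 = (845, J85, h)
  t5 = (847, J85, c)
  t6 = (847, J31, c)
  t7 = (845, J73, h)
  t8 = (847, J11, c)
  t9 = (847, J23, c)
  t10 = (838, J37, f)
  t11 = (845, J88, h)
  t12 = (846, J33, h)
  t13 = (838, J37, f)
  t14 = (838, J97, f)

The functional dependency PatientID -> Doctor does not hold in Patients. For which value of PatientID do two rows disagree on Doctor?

h

PatientID=h: rows 1, 2, 4, 7, 11, 12 → Doctor takes values {845, 846} — violation
PatientID=c: rows 3, 5, 6, 8, 9 → Doctor = 847, 847, 847, 847, 847 ✓
PatientID=f: rows 10, 13, 14 → Doctor = 838, 838, 838 ✓
The only PatientID value with inconsistent Doctor is PatientID=h.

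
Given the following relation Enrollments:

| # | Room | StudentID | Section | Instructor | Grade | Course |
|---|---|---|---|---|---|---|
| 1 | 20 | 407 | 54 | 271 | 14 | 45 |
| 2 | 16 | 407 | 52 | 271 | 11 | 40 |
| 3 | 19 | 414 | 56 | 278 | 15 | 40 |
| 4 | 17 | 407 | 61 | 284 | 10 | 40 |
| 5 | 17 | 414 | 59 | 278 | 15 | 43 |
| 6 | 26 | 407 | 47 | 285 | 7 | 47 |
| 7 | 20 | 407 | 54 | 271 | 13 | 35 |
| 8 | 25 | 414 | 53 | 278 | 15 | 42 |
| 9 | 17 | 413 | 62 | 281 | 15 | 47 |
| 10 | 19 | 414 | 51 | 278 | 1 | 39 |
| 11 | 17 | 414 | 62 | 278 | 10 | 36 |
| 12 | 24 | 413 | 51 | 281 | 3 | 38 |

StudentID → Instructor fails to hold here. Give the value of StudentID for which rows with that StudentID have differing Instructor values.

StudentID=407: rows 1, 2, 4, 6, 7 → Instructor takes values {271, 284, 285} — violation
StudentID=414: rows 3, 5, 8, 10, 11 → Instructor = 278, 278, 278, 278, 278 ✓
StudentID=413: rows 9, 12 → Instructor = 281, 281 ✓
The only StudentID value with inconsistent Instructor is StudentID=407.

407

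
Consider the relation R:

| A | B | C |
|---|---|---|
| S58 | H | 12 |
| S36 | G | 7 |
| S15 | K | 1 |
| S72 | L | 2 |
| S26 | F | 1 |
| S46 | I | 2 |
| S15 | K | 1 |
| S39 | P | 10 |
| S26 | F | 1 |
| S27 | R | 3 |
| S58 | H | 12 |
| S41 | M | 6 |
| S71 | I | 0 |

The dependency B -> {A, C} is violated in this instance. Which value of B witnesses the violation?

B=H: 2 rows → {A,C} = (S58, 12), (S58, 12) ✓
B=G: 1 row → {A,C} = (S36, 7) ✓
B=K: 2 rows → {A,C} = (S15, 1), (S15, 1) ✓
B=L: 1 row → {A,C} = (S72, 2) ✓
B=F: 2 rows → {A,C} = (S26, 1), (S26, 1) ✓
B=I: 2 rows → {A,C} takes values {(S46, 2), (S71, 0)} — violation
B=P: 1 row → {A,C} = (S39, 10) ✓
B=R: 1 row → {A,C} = (S27, 3) ✓
B=M: 1 row → {A,C} = (S41, 6) ✓
The only B value with inconsistent RHS is B=I.

I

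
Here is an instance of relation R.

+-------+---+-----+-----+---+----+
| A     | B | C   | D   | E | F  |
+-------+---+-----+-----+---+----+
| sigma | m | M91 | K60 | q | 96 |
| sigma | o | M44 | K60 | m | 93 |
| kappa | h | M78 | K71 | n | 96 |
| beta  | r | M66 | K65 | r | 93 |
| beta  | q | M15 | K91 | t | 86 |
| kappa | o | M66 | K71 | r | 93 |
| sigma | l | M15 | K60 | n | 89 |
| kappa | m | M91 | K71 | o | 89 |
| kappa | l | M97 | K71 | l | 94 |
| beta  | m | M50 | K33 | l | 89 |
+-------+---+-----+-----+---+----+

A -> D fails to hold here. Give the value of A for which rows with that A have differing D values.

A=sigma: 3 rows → D = K60, K60, K60 ✓
A=kappa: 4 rows → D = K71, K71, K71, K71 ✓
A=beta: 3 rows → D takes values {K65, K91, K33} — violation
The only A value with inconsistent D is A=beta.

beta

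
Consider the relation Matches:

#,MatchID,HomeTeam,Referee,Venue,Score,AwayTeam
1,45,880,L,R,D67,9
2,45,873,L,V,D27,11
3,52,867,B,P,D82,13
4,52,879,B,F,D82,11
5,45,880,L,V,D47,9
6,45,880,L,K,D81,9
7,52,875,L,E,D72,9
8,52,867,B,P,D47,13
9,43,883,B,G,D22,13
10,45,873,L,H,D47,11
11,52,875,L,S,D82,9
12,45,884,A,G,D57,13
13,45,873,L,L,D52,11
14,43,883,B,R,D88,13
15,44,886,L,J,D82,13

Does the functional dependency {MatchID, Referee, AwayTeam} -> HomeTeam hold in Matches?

Yes

(MatchID=45, Referee=L, AwayTeam=9): rows 1, 5, 6 → HomeTeam = 880, 880, 880 ✓
(MatchID=45, Referee=L, AwayTeam=11): rows 2, 10, 13 → HomeTeam = 873, 873, 873 ✓
(MatchID=52, Referee=B, AwayTeam=13): rows 3, 8 → HomeTeam = 867, 867 ✓
(MatchID=52, Referee=B, AwayTeam=11): row 4 → HomeTeam = 879 ✓
(MatchID=52, Referee=L, AwayTeam=9): rows 7, 11 → HomeTeam = 875, 875 ✓
(MatchID=43, Referee=B, AwayTeam=13): rows 9, 14 → HomeTeam = 883, 883 ✓
(MatchID=45, Referee=A, AwayTeam=13): row 12 → HomeTeam = 884 ✓
(MatchID=44, Referee=L, AwayTeam=13): row 15 → HomeTeam = 886 ✓
Every {MatchID, Referee, AwayTeam} value is associated with a single HomeTeam value, so {MatchID, Referee, AwayTeam} -> HomeTeam holds.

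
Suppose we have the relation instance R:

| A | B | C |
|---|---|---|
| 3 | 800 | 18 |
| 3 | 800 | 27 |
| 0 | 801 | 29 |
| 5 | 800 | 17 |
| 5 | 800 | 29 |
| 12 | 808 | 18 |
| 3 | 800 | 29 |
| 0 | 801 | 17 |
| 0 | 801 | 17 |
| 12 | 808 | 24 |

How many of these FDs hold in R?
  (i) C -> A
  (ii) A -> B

(i) C -> A: C=18: 2 rows → A takes values {3, 12} — violation; C=29: 3 rows → A takes values {0, 5, 3} — violation; C=17: 3 rows → A takes values {5, 0} — violation — fails.
(ii) A -> B: every LHS value maps to a single RHS value — holds.
1 of the 2 dependencies holds.

1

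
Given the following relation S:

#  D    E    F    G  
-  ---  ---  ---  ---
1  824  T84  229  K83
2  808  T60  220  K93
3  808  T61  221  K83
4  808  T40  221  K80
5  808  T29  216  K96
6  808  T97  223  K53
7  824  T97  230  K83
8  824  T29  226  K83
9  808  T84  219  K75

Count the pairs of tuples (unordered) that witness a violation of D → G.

D=824: all 3 rows agree on G — 0 pairs.
D=808: violating pairs (2,3), (2,4), (2,5), (2,6), (2,9), (3,4), (3,5), (3,6), (3,9), (4,5), (4,6), (4,9), (5,6), (5,9), (6,9) — 15 pairs.

15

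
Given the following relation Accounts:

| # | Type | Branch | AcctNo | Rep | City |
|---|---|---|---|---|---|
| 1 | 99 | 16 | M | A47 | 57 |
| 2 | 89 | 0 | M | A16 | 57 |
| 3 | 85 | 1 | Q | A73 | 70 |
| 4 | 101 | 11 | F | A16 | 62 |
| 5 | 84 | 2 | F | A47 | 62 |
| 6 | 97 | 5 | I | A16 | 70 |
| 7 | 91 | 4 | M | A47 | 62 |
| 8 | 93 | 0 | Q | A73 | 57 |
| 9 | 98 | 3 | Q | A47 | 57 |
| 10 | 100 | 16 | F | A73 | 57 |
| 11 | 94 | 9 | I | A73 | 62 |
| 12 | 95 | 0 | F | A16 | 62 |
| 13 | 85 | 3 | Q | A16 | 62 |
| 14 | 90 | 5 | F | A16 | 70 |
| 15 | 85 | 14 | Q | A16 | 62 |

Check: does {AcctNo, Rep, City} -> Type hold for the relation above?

(AcctNo=M, Rep=A47, City=57): row 1 → Type = 99 ✓
(AcctNo=M, Rep=A16, City=57): row 2 → Type = 89 ✓
(AcctNo=Q, Rep=A73, City=70): row 3 → Type = 85 ✓
(AcctNo=F, Rep=A16, City=62): rows 4, 12 → Type takes values {101, 95} — violation
(AcctNo=F, Rep=A47, City=62): row 5 → Type = 84 ✓
(AcctNo=I, Rep=A16, City=70): row 6 → Type = 97 ✓
(AcctNo=M, Rep=A47, City=62): row 7 → Type = 91 ✓
(AcctNo=Q, Rep=A73, City=57): row 8 → Type = 93 ✓
(AcctNo=Q, Rep=A47, City=57): row 9 → Type = 98 ✓
(AcctNo=F, Rep=A73, City=57): row 10 → Type = 100 ✓
(AcctNo=I, Rep=A73, City=62): row 11 → Type = 94 ✓
(AcctNo=Q, Rep=A16, City=62): rows 13, 15 → Type = 85, 85 ✓
(AcctNo=F, Rep=A16, City=70): row 14 → Type = 90 ✓
Two rows agree on {AcctNo, Rep, City} but differ on Type, so {AcctNo, Rep, City} -> Type does not hold.

No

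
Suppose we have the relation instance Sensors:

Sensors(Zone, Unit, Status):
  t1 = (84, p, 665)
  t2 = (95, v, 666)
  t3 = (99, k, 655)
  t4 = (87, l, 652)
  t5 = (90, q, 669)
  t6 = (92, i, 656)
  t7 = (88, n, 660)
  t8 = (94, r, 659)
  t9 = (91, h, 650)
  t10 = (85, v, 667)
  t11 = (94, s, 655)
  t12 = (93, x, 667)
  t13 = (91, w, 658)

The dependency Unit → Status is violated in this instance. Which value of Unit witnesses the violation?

v

Unit=p: row 1 → Status = 665 ✓
Unit=v: rows 2, 10 → Status takes values {666, 667} — violation
Unit=k: row 3 → Status = 655 ✓
Unit=l: row 4 → Status = 652 ✓
Unit=q: row 5 → Status = 669 ✓
Unit=i: row 6 → Status = 656 ✓
Unit=n: row 7 → Status = 660 ✓
Unit=r: row 8 → Status = 659 ✓
Unit=h: row 9 → Status = 650 ✓
Unit=s: row 11 → Status = 655 ✓
Unit=x: row 12 → Status = 667 ✓
Unit=w: row 13 → Status = 658 ✓
The only Unit value with inconsistent Status is Unit=v.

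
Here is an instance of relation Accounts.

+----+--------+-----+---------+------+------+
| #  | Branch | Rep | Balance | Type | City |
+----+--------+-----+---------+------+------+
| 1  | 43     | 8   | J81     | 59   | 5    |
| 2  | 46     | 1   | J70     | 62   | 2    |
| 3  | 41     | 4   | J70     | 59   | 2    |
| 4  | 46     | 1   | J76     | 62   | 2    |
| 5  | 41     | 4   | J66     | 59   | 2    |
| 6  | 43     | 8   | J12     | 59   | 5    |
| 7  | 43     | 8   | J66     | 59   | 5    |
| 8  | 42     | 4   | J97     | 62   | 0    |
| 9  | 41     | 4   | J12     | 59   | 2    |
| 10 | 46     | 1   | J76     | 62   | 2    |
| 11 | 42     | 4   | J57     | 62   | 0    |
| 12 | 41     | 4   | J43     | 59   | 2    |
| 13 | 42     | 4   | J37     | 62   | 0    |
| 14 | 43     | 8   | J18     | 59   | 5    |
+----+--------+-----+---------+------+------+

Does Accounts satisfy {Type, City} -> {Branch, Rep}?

Yes

(Type=59, City=5): rows 1, 6, 7, 14 → {Branch,Rep} = (43, 8), (43, 8), (43, 8), (43, 8) ✓
(Type=62, City=2): rows 2, 4, 10 → {Branch,Rep} = (46, 1), (46, 1), (46, 1) ✓
(Type=59, City=2): rows 3, 5, 9, 12 → {Branch,Rep} = (41, 4), (41, 4), (41, 4), (41, 4) ✓
(Type=62, City=0): rows 8, 11, 13 → {Branch,Rep} = (42, 4), (42, 4), (42, 4) ✓
Every {Type, City} value is associated with a single {Branch, Rep} value, so {Type, City} -> {Branch, Rep} holds.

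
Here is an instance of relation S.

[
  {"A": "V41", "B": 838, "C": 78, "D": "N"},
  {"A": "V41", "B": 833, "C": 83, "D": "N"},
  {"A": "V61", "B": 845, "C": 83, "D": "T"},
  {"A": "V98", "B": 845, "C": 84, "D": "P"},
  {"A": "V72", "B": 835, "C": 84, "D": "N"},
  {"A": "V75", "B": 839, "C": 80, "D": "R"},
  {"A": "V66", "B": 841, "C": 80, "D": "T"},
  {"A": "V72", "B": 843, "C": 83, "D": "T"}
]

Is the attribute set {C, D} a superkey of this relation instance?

No

Two distinct rows share (C=83, D=T), so {C, D} does not determine every attribute — not a superkey.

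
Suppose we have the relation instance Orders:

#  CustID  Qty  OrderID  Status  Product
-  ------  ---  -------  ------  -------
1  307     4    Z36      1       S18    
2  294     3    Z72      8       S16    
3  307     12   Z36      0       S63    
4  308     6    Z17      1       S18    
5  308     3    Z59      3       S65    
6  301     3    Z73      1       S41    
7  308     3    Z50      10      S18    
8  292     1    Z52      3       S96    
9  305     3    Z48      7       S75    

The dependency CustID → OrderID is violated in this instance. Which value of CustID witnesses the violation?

308

CustID=307: rows 1, 3 → OrderID = Z36, Z36 ✓
CustID=294: row 2 → OrderID = Z72 ✓
CustID=308: rows 4, 5, 7 → OrderID takes values {Z17, Z59, Z50} — violation
CustID=301: row 6 → OrderID = Z73 ✓
CustID=292: row 8 → OrderID = Z52 ✓
CustID=305: row 9 → OrderID = Z48 ✓
The only CustID value with inconsistent OrderID is CustID=308.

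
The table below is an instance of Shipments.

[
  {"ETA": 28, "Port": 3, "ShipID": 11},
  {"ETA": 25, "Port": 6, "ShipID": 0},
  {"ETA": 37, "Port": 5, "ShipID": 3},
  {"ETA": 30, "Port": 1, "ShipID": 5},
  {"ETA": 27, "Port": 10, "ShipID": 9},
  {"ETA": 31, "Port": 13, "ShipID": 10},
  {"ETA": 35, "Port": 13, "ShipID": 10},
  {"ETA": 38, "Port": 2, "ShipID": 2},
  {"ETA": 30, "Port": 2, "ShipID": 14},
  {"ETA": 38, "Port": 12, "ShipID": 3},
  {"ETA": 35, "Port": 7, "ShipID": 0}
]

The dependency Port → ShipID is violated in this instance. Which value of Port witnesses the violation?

Port=3: 1 row → ShipID = 11 ✓
Port=6: 1 row → ShipID = 0 ✓
Port=5: 1 row → ShipID = 3 ✓
Port=1: 1 row → ShipID = 5 ✓
Port=10: 1 row → ShipID = 9 ✓
Port=13: 2 rows → ShipID = 10, 10 ✓
Port=2: 2 rows → ShipID takes values {2, 14} — violation
Port=12: 1 row → ShipID = 3 ✓
Port=7: 1 row → ShipID = 0 ✓
The only Port value with inconsistent ShipID is Port=2.

2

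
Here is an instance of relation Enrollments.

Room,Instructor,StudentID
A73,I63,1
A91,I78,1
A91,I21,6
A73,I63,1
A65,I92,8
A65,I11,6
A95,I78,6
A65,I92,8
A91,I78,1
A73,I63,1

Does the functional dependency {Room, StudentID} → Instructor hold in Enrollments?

(Room=A73, StudentID=1): 3 rows → Instructor = I63, I63, I63 ✓
(Room=A91, StudentID=1): 2 rows → Instructor = I78, I78 ✓
(Room=A91, StudentID=6): 1 row → Instructor = I21 ✓
(Room=A65, StudentID=8): 2 rows → Instructor = I92, I92 ✓
(Room=A65, StudentID=6): 1 row → Instructor = I11 ✓
(Room=A95, StudentID=6): 1 row → Instructor = I78 ✓
Every {Room, StudentID} value is associated with a single Instructor value, so {Room, StudentID} → Instructor holds.

Yes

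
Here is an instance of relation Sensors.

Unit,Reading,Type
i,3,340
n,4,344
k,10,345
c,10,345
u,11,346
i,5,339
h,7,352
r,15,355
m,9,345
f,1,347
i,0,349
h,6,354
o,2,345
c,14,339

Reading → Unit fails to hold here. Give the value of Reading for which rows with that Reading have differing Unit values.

Reading=3: 1 row → Unit = i ✓
Reading=4: 1 row → Unit = n ✓
Reading=10: 2 rows → Unit takes values {k, c} — violation
Reading=11: 1 row → Unit = u ✓
Reading=5: 1 row → Unit = i ✓
Reading=7: 1 row → Unit = h ✓
Reading=15: 1 row → Unit = r ✓
Reading=9: 1 row → Unit = m ✓
Reading=1: 1 row → Unit = f ✓
Reading=0: 1 row → Unit = i ✓
Reading=6: 1 row → Unit = h ✓
Reading=2: 1 row → Unit = o ✓
Reading=14: 1 row → Unit = c ✓
The only Reading value with inconsistent Unit is Reading=10.

10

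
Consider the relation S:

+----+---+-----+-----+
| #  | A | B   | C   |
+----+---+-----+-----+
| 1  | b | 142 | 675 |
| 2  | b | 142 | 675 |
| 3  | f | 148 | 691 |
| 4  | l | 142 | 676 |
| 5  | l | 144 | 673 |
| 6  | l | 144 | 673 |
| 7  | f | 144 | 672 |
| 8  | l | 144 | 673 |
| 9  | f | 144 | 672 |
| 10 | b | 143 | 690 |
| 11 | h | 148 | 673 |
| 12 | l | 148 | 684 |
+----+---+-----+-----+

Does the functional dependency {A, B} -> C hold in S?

(A=b, B=142): rows 1, 2 → C = 675, 675 ✓
(A=f, B=148): row 3 → C = 691 ✓
(A=l, B=142): row 4 → C = 676 ✓
(A=l, B=144): rows 5, 6, 8 → C = 673, 673, 673 ✓
(A=f, B=144): rows 7, 9 → C = 672, 672 ✓
(A=b, B=143): row 10 → C = 690 ✓
(A=h, B=148): row 11 → C = 673 ✓
(A=l, B=148): row 12 → C = 684 ✓
Every {A, B} value is associated with a single C value, so {A, B} -> C holds.

Yes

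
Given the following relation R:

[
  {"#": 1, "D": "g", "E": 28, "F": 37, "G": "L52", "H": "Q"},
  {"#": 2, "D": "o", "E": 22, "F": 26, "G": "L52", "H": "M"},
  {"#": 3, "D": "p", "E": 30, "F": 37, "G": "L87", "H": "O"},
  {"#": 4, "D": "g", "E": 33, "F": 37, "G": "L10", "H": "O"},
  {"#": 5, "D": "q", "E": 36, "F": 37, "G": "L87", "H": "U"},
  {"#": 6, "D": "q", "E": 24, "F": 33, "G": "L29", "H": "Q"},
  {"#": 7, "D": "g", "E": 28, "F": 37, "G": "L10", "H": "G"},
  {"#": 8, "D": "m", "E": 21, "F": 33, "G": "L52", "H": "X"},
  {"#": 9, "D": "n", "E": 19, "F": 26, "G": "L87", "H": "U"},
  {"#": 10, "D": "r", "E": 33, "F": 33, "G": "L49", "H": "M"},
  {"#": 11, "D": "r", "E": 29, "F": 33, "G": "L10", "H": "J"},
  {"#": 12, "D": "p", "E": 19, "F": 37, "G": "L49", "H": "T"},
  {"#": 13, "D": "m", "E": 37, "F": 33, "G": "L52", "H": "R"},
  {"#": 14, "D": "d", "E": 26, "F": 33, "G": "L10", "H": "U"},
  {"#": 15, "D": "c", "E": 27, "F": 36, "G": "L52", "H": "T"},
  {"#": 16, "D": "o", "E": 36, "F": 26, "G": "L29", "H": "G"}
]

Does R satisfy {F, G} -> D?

(F=37, G=L52): row 1 → D = g ✓
(F=26, G=L52): row 2 → D = o ✓
(F=37, G=L87): rows 3, 5 → D takes values {p, q} — violation
(F=37, G=L10): rows 4, 7 → D = g, g ✓
(F=33, G=L29): row 6 → D = q ✓
(F=33, G=L52): rows 8, 13 → D = m, m ✓
(F=26, G=L87): row 9 → D = n ✓
(F=33, G=L49): row 10 → D = r ✓
(F=33, G=L10): rows 11, 14 → D takes values {r, d} — violation
(F=37, G=L49): row 12 → D = p ✓
(F=36, G=L52): row 15 → D = c ✓
(F=26, G=L29): row 16 → D = o ✓
Two rows agree on {F, G} but differ on D, so {F, G} -> D does not hold.

No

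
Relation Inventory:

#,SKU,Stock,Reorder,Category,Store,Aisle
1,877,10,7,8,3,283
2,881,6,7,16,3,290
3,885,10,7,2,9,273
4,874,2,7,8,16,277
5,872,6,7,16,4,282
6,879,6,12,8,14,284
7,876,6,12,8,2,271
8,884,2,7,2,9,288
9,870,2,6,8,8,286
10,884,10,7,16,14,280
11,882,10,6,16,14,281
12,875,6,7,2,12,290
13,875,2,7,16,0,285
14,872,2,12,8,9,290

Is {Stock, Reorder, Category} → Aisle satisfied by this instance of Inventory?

(Stock=10, Reorder=7, Category=8): row 1 → Aisle = 283 ✓
(Stock=6, Reorder=7, Category=16): rows 2, 5 → Aisle takes values {290, 282} — violation
(Stock=10, Reorder=7, Category=2): row 3 → Aisle = 273 ✓
(Stock=2, Reorder=7, Category=8): row 4 → Aisle = 277 ✓
(Stock=6, Reorder=12, Category=8): rows 6, 7 → Aisle takes values {284, 271} — violation
(Stock=2, Reorder=7, Category=2): row 8 → Aisle = 288 ✓
(Stock=2, Reorder=6, Category=8): row 9 → Aisle = 286 ✓
(Stock=10, Reorder=7, Category=16): row 10 → Aisle = 280 ✓
(Stock=10, Reorder=6, Category=16): row 11 → Aisle = 281 ✓
(Stock=6, Reorder=7, Category=2): row 12 → Aisle = 290 ✓
(Stock=2, Reorder=7, Category=16): row 13 → Aisle = 285 ✓
(Stock=2, Reorder=12, Category=8): row 14 → Aisle = 290 ✓
Two rows agree on {Stock, Reorder, Category} but differ on Aisle, so {Stock, Reorder, Category} → Aisle does not hold.

No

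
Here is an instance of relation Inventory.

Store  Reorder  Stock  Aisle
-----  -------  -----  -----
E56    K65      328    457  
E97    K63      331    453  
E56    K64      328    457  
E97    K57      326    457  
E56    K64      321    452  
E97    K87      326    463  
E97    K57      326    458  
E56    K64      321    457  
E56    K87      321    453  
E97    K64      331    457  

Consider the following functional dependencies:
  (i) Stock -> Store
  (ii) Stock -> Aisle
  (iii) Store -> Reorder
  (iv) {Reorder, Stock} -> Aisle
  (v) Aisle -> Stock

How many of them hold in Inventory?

(i) Stock -> Store: every LHS value maps to a single RHS value — holds.
(ii) Stock -> Aisle: Stock=331: 2 rows → Aisle takes values {453, 457} — violation; Stock=326: 3 rows → Aisle takes values {457, 463, 458} — violation; Stock=321: 3 rows → Aisle takes values {452, 457, 453} — violation — fails.
(iii) Store -> Reorder: Store=E56: 5 rows → Reorder takes values {K65, K64, K87} — violation; Store=E97: 5 rows → Reorder takes values {K63, K57, K87, K64} — violation — fails.
(iv) {Reorder, Stock} -> Aisle: (Reorder=K57, Stock=326): 2 rows → Aisle takes values {457, 458} — violation; (Reorder=K64, Stock=321): 2 rows → Aisle takes values {452, 457} — violation — fails.
(v) Aisle -> Stock: Aisle=457: 5 rows → Stock takes values {328, 326, 321, 331} — violation; Aisle=453: 2 rows → Stock takes values {331, 321} — violation — fails.
1 of the 5 dependencies holds.

1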